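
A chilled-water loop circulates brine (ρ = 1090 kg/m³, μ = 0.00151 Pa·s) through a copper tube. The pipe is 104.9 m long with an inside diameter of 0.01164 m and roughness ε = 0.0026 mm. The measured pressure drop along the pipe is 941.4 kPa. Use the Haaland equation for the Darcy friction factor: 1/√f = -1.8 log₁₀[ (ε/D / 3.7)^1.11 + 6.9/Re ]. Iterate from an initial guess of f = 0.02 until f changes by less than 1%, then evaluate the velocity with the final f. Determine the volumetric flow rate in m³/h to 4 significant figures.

Rearranging Darcy-Weisbach: V = √(2·ΔP·D/(f·L·ρ)). With ε/D = 2.6e-06/0.01164 = 0.000223, iterate starting from f = 0.02:
  f = 0.02 → V = √(2·9.414e+05·0.01164/(0.02·104.9·1090)) = 3.096 m/s; Re = ρVD/μ = 2.601e+04; f → 0.02458
  f = 0.02458 → V = 2.793 m/s; Re = 2.346e+04; f → 0.02517
  f = 0.02517 → V = 2.76 m/s; Re = 2.319e+04; f → 0.02524
Converged (Δf/f < 1%). With the final f = 0.02524: V = √(2·9.414e+05·0.01164/(0.02524·104.9·1090)) = 2.756 m/s.
Q = V·A = 2.756·(π/4·0.01164²) = 0.0002933 m³/s = 1.056 m³/h.

Q ≈ 1.056 m³/h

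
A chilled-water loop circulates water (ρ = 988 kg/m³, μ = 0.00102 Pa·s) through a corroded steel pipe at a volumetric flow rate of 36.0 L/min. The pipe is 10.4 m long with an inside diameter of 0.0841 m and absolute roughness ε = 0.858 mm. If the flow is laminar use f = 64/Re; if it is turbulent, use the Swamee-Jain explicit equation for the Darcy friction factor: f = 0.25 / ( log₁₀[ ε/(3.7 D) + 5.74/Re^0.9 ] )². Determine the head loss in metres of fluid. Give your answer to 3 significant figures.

h_f ≈ 0.00330 m

Q = 36.0 L/min = 36.0/60000 = 0.0006 m³/s.
Cross-sectional area A = πD²/4 = π(0.0841)²/4 = 0.005555 m²; mean velocity V = Q/A = 0.0006/0.005555 = 0.108 m/s.
Reynolds number Re = ρVD/μ = 988 · 0.108 · 0.0841 / 0.00102 = 8799.
Re > 4000 → turbulent. Relative roughness ε/D = 0.000858/0.0841 = 0.0102. Swamee-Jain: f = 0.25/(log₁₀[0.0102/3.7 + 5.74/8799^0.9])² = 0.25/(log₁₀[0.00276 + 0.00162])² = 0.25/(-2.359)² = 0.04492.
Darcy-Weisbach: ΔP = f(L/D)(ρV²/2) = 0.04492·(10.4/0.0841)·(988·0.108²/2) = 0.04492·123.7·5.763 = 32.02 Pa.
Head loss h_f = ΔP/(ρg) = 32.02/(988·9.81) = 0.00330 m.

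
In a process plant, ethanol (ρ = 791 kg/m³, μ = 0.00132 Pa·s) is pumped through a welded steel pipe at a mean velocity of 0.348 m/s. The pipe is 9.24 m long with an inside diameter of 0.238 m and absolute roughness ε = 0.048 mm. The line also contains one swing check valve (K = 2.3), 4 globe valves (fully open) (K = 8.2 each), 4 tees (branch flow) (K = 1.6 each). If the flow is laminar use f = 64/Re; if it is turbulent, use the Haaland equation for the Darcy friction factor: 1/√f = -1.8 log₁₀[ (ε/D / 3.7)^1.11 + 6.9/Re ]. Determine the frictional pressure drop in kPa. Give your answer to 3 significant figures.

ΔP ≈ 2.03 kPa

Reynolds number Re = ρVD/μ = 791 · 0.348 · 0.238 / 0.00132 = 4.963e+04.
Re > 4000 → turbulent. Relative roughness ε/D = 4.8e-05/0.238 = 0.000202. Haaland: 1/√f = -1.8 log₁₀[(0.000202/3.7)^1.11 + 6.9/4.963e+04] = -1.8 log₁₀[1.85e-05 + 0.000139] = 6.845, so f = 0.02134.
Total minor-loss coefficient ΣK = 1·2.3 + 4·8.2 + 4·1.6 = 41.5.
ΔP = [f·L/D + ΣK]·(ρV²/2) = [0.02134·9.24/0.238 + 41.5]·(791·0.348²/2) = [0.8287 + 41.5]·47.9 = 2027 Pa.
ΔP = 2027 Pa = 2.03 kPa.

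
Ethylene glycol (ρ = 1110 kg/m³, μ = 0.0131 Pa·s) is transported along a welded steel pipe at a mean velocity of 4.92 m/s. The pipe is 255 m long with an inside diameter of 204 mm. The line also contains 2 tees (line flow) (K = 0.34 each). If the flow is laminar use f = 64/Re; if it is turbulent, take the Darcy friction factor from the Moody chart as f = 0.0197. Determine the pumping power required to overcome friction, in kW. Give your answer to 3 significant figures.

Reynolds number Re = ρVD/μ = 1110 · 4.92 · 0.204 / 0.0131 = 8.504e+04.
Re > 4000 → turbulent; use the Moody-chart value f = 0.0197.
Total minor-loss coefficient ΣK = 2·0.34 = 0.68.
ΔP = [f·L/D + ΣK]·(ρV²/2) = [0.0197·255/0.204 + 0.68]·(1110·4.92²/2) = [24.62 + 0.68]·1.343e+04 = 3.4e+05 Pa.
Q = V·A = 4.92·0.03269 = 0.1608 m³/s.
Pumping power P = QΔP = 0.1608·3.4e+05 = 54670 W = 54.7 kW.

P ≈ 54.7 kW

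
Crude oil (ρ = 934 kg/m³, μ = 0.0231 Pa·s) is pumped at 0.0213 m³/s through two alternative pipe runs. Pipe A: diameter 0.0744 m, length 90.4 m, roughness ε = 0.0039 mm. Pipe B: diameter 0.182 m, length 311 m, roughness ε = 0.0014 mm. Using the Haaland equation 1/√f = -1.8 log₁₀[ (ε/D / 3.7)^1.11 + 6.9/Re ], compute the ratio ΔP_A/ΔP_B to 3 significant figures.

Pipe A: V = Q/A = 0.0213/0.004347 = 4.899 m/s; Re = 1.474e+04; ε/D = 5.24e-05; Haaland → f = 0.0279; ΔP_A = f(L/D)(ρV²/2) = 3.801e+05 Pa.
Pipe B: V = Q/A = 0.0213/0.02602 = 0.8187 m/s; Re = 6025; ε/D = 7.69e-06; Haaland → f = 0.03569; ΔP_B = f(L/D)(ρV²/2) = 1.909e+04 Pa.
ΔP_A/ΔP_B = 3.801e+05/1.909e+04 = 19.9.

ΔP_A/ΔP_B ≈ 19.9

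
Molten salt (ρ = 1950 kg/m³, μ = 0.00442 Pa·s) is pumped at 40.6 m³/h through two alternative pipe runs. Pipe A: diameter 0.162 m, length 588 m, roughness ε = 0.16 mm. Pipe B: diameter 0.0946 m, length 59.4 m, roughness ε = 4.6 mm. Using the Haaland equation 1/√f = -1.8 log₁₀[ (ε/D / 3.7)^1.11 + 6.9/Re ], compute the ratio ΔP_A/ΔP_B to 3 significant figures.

ΔP_A/ΔP_B ≈ 0.232

Pipe A: V = Q/A = 0.01128/0.02061 = 0.5471 m/s; Re = 3.91e+04; ε/D = 0.000988; Haaland → f = 0.02455; ΔP_A = f(L/D)(ρV²/2) = 2.6e+04 Pa.
Pipe B: V = Q/A = 0.01128/0.007029 = 1.605 m/s; Re = 6.697e+04; ε/D = 0.0486; Haaland → f = 0.07115; ΔP_B = f(L/D)(ρV²/2) = 1.121e+05 Pa.
ΔP_A/ΔP_B = 2.6e+04/1.121e+05 = 0.232.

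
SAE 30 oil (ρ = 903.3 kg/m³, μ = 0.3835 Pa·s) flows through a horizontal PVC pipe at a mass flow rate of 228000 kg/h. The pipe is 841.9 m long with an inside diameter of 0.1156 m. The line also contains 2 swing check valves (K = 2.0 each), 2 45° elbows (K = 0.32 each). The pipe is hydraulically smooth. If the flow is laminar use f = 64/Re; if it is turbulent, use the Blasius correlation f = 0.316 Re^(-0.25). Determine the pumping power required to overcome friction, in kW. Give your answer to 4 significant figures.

P ≈ 368.7 kW

ṁ = 228000 kg/h = 228000/3600 = 63.33 kg/s.
A = πD²/4 = π(0.1156)²/4 = 0.0105 m²; mean velocity V = ṁ/(ρA) = 63.33/(903.3 · 0.0105) = 6.68 m/s.
Reynolds number Re = ρVD/μ = 903.3 · 6.68 · 0.1156 / 0.384 = 1819.
Re < 2300 → laminar flow, so f = 64/Re = 64/1819 = 0.03519 (the turbulent correlation is not needed).
Total minor-loss coefficient ΣK = 2·2 + 2·0.32 = 4.64.
ΔP = [f·L/D + ΣK]·(ρV²/2) = [0.03519·841.9/0.1156 + 4.64]·(903.3·6.68²/2) = [256.2 + 4.64]·2.016e+04 = 5.258e+06 Pa.
Q = ṁ/ρ = 63.33/903.3 = 0.07011 m³/s.
Pumping power P = QΔP = 0.07011·5.258e+06 = 368680 W = 368.7 kW.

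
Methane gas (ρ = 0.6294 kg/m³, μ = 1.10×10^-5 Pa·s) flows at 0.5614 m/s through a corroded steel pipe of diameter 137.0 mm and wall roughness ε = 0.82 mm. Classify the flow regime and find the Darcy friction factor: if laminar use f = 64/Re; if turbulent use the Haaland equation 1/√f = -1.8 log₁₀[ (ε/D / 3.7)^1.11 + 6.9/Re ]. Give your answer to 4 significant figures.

f ≈ 0.04476

Re = ρVD/μ = 0.6294·0.5614·0.137/1.1e-05 = 4401.
Re > 4000 → turbulent. ε/D = 0.00082/0.137 = 0.00599; Haaland: 1/√f = -1.8 log₁₀[0.000798 + 0.00157] = 4.727, so f = 0.04476.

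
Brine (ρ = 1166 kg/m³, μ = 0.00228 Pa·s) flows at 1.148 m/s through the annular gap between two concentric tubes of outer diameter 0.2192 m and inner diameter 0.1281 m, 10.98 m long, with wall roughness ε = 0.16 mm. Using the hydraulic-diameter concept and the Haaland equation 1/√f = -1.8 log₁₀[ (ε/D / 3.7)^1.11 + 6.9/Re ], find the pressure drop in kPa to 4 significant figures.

ΔP ≈ 2.364 kPa

Hydraulic diameter D_h = 4A/P = D_o - D_i = 0.2192 - 0.1281 = 0.0911 m.
Re = ρVD_h/μ = 1166·1.148·0.0911/0.00228 = 5.348e+04.
ε/D_h = 0.00016/0.0911 = 0.00176; Haaland gives 1/√f = -1.8 log₁₀[0.000205+0.000129] = 6.258, so f = 0.02553.
ΔP = f(L/D_h)(ρV²/2) = 0.02553·10.98/0.0911·768.3 = 2364 Pa.
ΔP = 2.364 kPa.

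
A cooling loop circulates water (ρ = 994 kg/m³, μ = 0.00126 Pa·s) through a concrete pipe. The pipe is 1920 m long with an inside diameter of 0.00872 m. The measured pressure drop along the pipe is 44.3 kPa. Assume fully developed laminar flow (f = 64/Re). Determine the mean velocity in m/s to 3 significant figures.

For laminar flow, f = 64/Re with Re = ρVD/μ, so Darcy-Weisbach reduces to ΔP = 32μLV/D². Solving for V: V = ΔP·D²/(32μL) = 4.43e+04·(0.00872)²/(32·0.00126·1920) = 0.04351 m/s.
Check: Re = ρVD/μ = 994·0.04351·0.00872/0.00126 = 299.3 < 2300, so the laminar assumption holds.

V ≈ 0.0435 m/s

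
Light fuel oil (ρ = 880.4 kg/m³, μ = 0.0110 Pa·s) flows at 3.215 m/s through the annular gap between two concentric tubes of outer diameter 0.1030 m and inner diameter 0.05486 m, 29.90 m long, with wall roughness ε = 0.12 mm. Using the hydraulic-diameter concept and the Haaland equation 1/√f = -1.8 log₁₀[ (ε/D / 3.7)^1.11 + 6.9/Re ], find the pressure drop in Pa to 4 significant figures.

ΔP ≈ 92780 Pa

Hydraulic diameter D_h = 4A/P = D_o - D_i = 0.103 - 0.05486 = 0.04814 m.
Re = ρVD_h/μ = 880.4·3.215·0.04814/0.011 = 1.239e+04.
ε/D_h = 0.00012/0.04814 = 0.00249; Haaland gives 1/√f = -1.8 log₁₀[0.000302+0.000557] = 5.519, so f = 0.03283.
ΔP = f(L/D_h)(ρV²/2) = 0.03283·29.9/0.04814·4550 = 9.278e+04 Pa.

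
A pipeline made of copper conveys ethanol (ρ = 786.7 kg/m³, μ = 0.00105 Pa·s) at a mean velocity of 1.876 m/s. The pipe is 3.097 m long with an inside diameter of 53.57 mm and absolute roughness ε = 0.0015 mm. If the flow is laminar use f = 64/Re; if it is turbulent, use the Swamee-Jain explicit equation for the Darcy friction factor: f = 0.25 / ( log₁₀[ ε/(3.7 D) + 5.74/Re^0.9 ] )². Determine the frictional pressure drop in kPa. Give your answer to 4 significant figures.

Reynolds number Re = ρVD/μ = 786.7 · 1.876 · 0.05357 / 0.00105 = 7.53e+04.
Re > 4000 → turbulent. Relative roughness ε/D = 1.5e-06/0.05357 = 2.8e-05. Swamee-Jain: f = 0.25/(log₁₀[2.8e-05/3.7 + 5.74/7.53e+04^0.9])² = 0.25/(log₁₀[7.57e-06 + 0.000234])² = 0.25/(-3.616)² = 0.01912.
Darcy-Weisbach: ΔP = f(L/D)(ρV²/2) = 0.01912·(3.097/0.05357)·(786.7·1.876²/2) = 0.01912·57.81·1384 = 1530 Pa.
ΔP = 1530 Pa = 1.530 kPa.

ΔP ≈ 1.530 kPa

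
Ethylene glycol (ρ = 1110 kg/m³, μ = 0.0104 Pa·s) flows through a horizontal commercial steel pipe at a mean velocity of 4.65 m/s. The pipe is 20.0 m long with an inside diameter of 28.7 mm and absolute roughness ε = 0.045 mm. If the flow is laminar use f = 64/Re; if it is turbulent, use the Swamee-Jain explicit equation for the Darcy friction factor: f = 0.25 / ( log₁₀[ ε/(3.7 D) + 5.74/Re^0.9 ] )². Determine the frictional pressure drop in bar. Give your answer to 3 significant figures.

Reynolds number Re = ρVD/μ = 1110 · 4.65 · 0.0287 / 0.0104 = 1.424e+04.
Re > 4000 → turbulent. Relative roughness ε/D = 4.5e-05/0.0287 = 0.00157. Swamee-Jain: f = 0.25/(log₁₀[0.00157/3.7 + 5.74/1.424e+04^0.9])² = 0.25/(log₁₀[0.000424 + 0.00105])² = 0.25/(-2.832)² = 0.03117.
Darcy-Weisbach: ΔP = f(L/D)(ρV²/2) = 0.03117·(20/0.0287)·(1110·4.65²/2) = 0.03117·696.9·1.2e+04 = 2.607e+05 Pa.
ΔP = 2.607e+05 Pa = 2.61 bar.

ΔP ≈ 2.61 bar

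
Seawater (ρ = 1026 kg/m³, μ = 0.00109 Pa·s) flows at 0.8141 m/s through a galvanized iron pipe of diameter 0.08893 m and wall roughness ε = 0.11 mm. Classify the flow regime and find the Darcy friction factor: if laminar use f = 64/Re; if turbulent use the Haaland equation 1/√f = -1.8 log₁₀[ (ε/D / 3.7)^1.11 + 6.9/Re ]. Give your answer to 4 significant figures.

f ≈ 0.02355

Re = ρVD/μ = 1026·0.8141·0.08893/0.00109 = 6.815e+04.
Re > 4000 → turbulent. ε/D = 0.00011/0.08893 = 0.00124; Haaland: 1/√f = -1.8 log₁₀[0.000139 + 0.000101] = 6.516, so f = 0.02355.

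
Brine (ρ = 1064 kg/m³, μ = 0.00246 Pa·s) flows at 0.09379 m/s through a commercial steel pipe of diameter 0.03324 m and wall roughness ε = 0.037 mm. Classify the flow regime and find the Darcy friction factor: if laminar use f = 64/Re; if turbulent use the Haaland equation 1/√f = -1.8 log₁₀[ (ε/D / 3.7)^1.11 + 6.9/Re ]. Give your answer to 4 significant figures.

f ≈ 0.04746

Re = ρVD/μ = 1064·0.09379·0.03324/0.00246 = 1348.
Re < 2300 → laminar, so f = 64/Re = 0.04746 (roughness is irrelevant in laminar flow).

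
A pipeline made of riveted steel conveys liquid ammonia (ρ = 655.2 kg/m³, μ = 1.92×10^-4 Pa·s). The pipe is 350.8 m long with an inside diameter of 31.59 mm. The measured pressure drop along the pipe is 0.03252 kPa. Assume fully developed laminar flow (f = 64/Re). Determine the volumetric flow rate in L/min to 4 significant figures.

Q ≈ 0.7081 L/min

For laminar flow, f = 64/Re with Re = ρVD/μ, so Darcy-Weisbach reduces to ΔP = 32μLV/D². Solving for V: V = ΔP·D²/(32μL) = 32.52·(0.03159)²/(32·0.000192·350.8) = 0.01506 m/s.
Check: Re = ρVD/μ = 655.2·0.01506·0.03159/0.000192 = 1623 < 2300, so the laminar assumption holds.
Q = V·A = 0.01506·(π/4·0.03159²) = 1.18e-05 m³/s = 0.7081 L/min.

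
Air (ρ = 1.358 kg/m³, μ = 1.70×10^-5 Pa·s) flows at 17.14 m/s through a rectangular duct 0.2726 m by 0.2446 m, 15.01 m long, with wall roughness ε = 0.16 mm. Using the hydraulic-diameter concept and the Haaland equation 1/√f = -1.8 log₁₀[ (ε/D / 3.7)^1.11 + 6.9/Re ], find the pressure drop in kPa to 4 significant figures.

ΔP ≈ 0.2158 kPa

Hydraulic diameter D_h = 4A/P = 4·(0.2726·0.2446)/(2·(0.2726+0.2446)) = 0.2667/1.034 = 0.2578 m.
Re = ρVD_h/μ = 1.358·17.14·0.2578/1.7e-05 = 3.53e+05.
ε/D_h = 0.00016/0.2578 = 0.000621; Haaland gives 1/√f = -1.8 log₁₀[6.45e-05+1.95e-05] = 7.336, so f = 0.01858.
ΔP = f(L/D_h)(ρV²/2) = 0.01858·15.01/0.2578·199.5 = 215.8 Pa.
ΔP = 0.2158 kPa.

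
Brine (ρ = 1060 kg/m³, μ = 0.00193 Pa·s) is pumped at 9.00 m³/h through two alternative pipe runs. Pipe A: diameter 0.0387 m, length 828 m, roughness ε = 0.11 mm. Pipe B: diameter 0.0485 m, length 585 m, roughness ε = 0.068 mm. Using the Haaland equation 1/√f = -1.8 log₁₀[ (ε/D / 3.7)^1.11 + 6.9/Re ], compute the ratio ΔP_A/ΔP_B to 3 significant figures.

Pipe A: V = Q/A = 0.0025/0.001176 = 2.125 m/s; Re = 4.517e+04; ε/D = 0.00284; Haaland → f = 0.02835; ΔP_A = f(L/D)(ρV²/2) = 1.452e+06 Pa.
Pipe B: V = Q/A = 0.0025/0.001847 = 1.353 m/s; Re = 3.605e+04; ε/D = 0.0014; Haaland → f = 0.02586; ΔP_B = f(L/D)(ρV²/2) = 3.027e+05 Pa.
ΔP_A/ΔP_B = 1.452e+06/3.027e+05 = 4.80.

ΔP_A/ΔP_B ≈ 4.80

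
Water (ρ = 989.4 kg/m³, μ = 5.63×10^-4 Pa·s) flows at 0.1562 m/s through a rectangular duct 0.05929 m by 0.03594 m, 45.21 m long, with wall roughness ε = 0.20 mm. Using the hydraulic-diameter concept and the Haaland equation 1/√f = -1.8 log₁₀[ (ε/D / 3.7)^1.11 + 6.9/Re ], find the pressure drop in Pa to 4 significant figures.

ΔP ≈ 434.3 Pa

Hydraulic diameter D_h = 4A/P = 4·(0.05929·0.03594)/(2·(0.05929+0.03594)) = 0.008524/0.1905 = 0.04475 m.
Re = ρVD_h/μ = 989.4·0.1562·0.04475/0.000563 = 1.228e+04.
ε/D_h = 0.0002/0.04475 = 0.00447; Haaland gives 1/√f = -1.8 log₁₀[0.000577+0.000562] = 5.299, so f = 0.03562.
ΔP = f(L/D_h)(ρV²/2) = 0.03562·45.21/0.04475·12.07 = 434.3 Pa.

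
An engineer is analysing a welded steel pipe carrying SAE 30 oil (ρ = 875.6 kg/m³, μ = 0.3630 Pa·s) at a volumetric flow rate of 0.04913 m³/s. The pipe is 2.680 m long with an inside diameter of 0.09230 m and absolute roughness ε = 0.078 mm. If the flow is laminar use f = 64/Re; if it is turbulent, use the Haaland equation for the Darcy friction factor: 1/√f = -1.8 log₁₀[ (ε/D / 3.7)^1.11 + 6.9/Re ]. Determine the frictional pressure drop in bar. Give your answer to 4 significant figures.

Cross-sectional area A = πD²/4 = π(0.0923)²/4 = 0.006691 m²; mean velocity V = Q/A = 0.04913/0.006691 = 7.343 m/s.
Reynolds number Re = ρVD/μ = 875.6 · 7.343 · 0.0923 / 0.363 = 1635.
Re < 2300 → laminar flow, so f = 64/Re = 64/1635 = 0.03915 (the turbulent correlation is not needed).
Darcy-Weisbach: ΔP = f(L/D)(ρV²/2) = 0.03915·(2.68/0.0923)·(875.6·7.343²/2) = 0.03915·29.04·2.36e+04 = 2.683e+04 Pa.
ΔP = 2.683e+04 Pa = 0.2683 bar.

ΔP ≈ 0.2683 bar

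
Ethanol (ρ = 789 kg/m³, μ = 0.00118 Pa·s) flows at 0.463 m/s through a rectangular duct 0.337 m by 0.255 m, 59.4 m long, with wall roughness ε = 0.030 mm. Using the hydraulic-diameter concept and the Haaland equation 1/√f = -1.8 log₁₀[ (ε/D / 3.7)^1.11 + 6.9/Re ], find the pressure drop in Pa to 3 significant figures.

ΔP ≈ 323 Pa

Hydraulic diameter D_h = 4A/P = 4·(0.337·0.255)/(2·(0.337+0.255)) = 0.3437/1.184 = 0.2903 m.
Re = ρVD_h/μ = 789·0.463·0.2903/0.00118 = 8.988e+04.
ε/D_h = 3e-05/0.2903 = 0.000103; Haaland gives 1/√f = -1.8 log₁₀[8.81e-06+7.68e-05] = 7.322, so f = 0.01865.
ΔP = f(L/D_h)(ρV²/2) = 0.01865·59.4/0.2903·84.57 = 322.8 Pa.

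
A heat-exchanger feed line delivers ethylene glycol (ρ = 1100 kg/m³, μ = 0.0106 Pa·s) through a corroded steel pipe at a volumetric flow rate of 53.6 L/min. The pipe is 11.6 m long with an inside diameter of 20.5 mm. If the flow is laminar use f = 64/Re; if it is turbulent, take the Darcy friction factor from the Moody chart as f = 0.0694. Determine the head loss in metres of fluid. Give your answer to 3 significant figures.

h_f ≈ 14.7 m

Q = 53.6 L/min = 53.6/60000 = 0.0008933 m³/s.
Cross-sectional area A = πD²/4 = π(0.0205)²/4 = 0.0003301 m²; mean velocity V = Q/A = 0.0008933/0.0003301 = 2.707 m/s.
Reynolds number Re = ρVD/μ = 1100 · 2.707 · 0.0205 / 0.0106 = 5758.
Re > 4000 → turbulent; use the Moody-chart value f = 0.0694.
Darcy-Weisbach: ΔP = f(L/D)(ρV²/2) = 0.0694·(11.6/0.0205)·(1100·2.707²/2) = 0.0694·565.9·4029 = 1.582e+05 Pa.
Head loss h_f = ΔP/(ρg) = 1.582e+05/(1100·9.81) = 14.7 m.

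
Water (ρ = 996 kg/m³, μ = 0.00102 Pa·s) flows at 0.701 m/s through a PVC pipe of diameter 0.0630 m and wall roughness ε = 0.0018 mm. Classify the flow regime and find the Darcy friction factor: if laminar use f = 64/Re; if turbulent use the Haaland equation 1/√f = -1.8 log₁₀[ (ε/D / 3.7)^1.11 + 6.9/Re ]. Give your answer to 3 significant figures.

Re = ρVD/μ = 996·0.701·0.063/0.00102 = 4.312e+04.
Re > 4000 → turbulent. ε/D = 1.8e-06/0.063 = 2.86e-05; Haaland: 1/√f = -1.8 log₁₀[2.12e-06 + 0.00016] = 6.822, so f = 0.02149.

f ≈ 0.0215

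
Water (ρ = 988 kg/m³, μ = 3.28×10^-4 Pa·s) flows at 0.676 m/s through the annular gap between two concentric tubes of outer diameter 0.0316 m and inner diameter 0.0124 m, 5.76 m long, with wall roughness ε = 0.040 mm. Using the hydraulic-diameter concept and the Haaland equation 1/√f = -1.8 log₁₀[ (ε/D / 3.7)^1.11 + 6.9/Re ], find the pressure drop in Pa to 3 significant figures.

ΔP ≈ 1840 Pa

Hydraulic diameter D_h = 4A/P = D_o - D_i = 0.0316 - 0.0124 = 0.0192 m.
Re = ρVD_h/μ = 988·0.676·0.0192/0.000328 = 3.91e+04.
ε/D_h = 4e-05/0.0192 = 0.00208; Haaland gives 1/√f = -1.8 log₁₀[0.000247+0.000176] = 6.071, so f = 0.02713.
ΔP = f(L/D_h)(ρV²/2) = 0.02713·5.76/0.0192·225.7 = 1837 Pa.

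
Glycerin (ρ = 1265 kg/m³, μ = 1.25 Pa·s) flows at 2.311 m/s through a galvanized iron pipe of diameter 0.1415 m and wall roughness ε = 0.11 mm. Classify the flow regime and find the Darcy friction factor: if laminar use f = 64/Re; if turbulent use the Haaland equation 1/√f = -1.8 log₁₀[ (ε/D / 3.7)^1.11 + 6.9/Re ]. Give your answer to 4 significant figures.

Re = ρVD/μ = 1265·2.311·0.1415/1.25 = 330.9.
Re < 2300 → laminar, so f = 64/Re = 0.1934 (roughness is irrelevant in laminar flow).

f ≈ 0.1934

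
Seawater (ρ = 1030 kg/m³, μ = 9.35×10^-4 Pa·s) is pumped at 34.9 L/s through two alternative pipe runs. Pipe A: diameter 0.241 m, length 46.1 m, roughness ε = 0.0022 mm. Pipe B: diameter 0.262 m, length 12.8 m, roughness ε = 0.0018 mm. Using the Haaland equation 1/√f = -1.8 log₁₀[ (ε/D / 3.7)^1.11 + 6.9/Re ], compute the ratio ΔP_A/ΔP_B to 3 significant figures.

ΔP_A/ΔP_B ≈ 5.39

Pipe A: V = Q/A = 0.0349/0.04562 = 0.7651 m/s; Re = 2.031e+05; ε/D = 9.13e-06; Haaland → f = 0.01551; ΔP_A = f(L/D)(ρV²/2) = 894.2 Pa.
Pipe B: V = Q/A = 0.0349/0.05391 = 0.6473 m/s; Re = 1.868e+05; ε/D = 6.87e-06; Haaland → f = 0.01574; ΔP_B = f(L/D)(ρV²/2) = 166 Pa.
ΔP_A/ΔP_B = 894.2/166 = 5.39.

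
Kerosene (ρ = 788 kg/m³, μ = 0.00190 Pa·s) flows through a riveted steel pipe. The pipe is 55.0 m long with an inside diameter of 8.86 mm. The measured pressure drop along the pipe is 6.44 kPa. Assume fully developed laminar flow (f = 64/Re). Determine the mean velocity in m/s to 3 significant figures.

V ≈ 0.151 m/s

For laminar flow, f = 64/Re with Re = ρVD/μ, so Darcy-Weisbach reduces to ΔP = 32μLV/D². Solving for V: V = ΔP·D²/(32μL) = 6440·(0.00886)²/(32·0.0019·55) = 0.1512 m/s.
Check: Re = ρVD/μ = 788·0.1512·0.00886/0.0019 = 555.5 < 2300, so the laminar assumption holds.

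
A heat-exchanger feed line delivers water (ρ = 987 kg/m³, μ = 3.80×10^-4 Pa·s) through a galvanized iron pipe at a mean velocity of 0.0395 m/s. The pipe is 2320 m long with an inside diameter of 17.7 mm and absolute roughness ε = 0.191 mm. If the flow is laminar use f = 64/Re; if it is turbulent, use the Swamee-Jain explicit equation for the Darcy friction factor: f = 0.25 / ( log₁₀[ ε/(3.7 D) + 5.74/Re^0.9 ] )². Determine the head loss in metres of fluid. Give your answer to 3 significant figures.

h_f ≈ 0.367 m

Reynolds number Re = ρVD/μ = 987 · 0.0395 · 0.0177 / 0.00038 = 1816.
Re < 2300 → laminar flow, so f = 64/Re = 64/1816 = 0.03524 (the turbulent correlation is not needed).
Darcy-Weisbach: ΔP = f(L/D)(ρV²/2) = 0.03524·(2320/0.0177)·(987·0.0395²/2) = 0.03524·1.311e+05·0.77 = 3557 Pa.
Head loss h_f = ΔP/(ρg) = 3557/(987·9.81) = 0.367 m.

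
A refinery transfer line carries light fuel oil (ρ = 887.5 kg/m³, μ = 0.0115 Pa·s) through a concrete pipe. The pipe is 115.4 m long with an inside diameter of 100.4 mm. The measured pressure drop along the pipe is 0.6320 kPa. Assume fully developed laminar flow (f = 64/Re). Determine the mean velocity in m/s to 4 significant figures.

V ≈ 0.1500 m/s

For laminar flow, f = 64/Re with Re = ρVD/μ, so Darcy-Weisbach reduces to ΔP = 32μLV/D². Solving for V: V = ΔP·D²/(32μL) = 632·(0.1004)²/(32·0.0115·115.4) = 0.15 m/s.
Check: Re = ρVD/μ = 887.5·0.15·0.1004/0.0115 = 1162 < 2300, so the laminar assumption holds.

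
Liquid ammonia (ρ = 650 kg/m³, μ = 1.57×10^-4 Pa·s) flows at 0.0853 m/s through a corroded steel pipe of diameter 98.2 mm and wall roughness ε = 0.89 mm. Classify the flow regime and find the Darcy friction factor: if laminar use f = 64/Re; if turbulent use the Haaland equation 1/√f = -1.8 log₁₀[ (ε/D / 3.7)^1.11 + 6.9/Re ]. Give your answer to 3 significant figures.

f ≈ 0.0384

Re = ρVD/μ = 650·0.0853·0.0982/0.000157 = 3.468e+04.
Re > 4000 → turbulent. ε/D = 0.00089/0.0982 = 0.00906; Haaland: 1/√f = -1.8 log₁₀[0.00126 + 0.000199] = 5.102, so f = 0.03841.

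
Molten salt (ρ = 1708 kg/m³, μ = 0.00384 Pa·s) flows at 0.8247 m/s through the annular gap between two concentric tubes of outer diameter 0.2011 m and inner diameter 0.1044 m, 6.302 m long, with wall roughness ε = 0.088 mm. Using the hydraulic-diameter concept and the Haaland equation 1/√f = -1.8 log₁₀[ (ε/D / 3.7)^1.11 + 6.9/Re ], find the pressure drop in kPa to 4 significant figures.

ΔP ≈ 0.9360 kPa

Hydraulic diameter D_h = 4A/P = D_o - D_i = 0.2011 - 0.1044 = 0.0967 m.
Re = ρVD_h/μ = 1708·0.8247·0.0967/0.00384 = 3.547e+04.
ε/D_h = 8.8e-05/0.0967 = 0.00091; Haaland gives 1/√f = -1.8 log₁₀[9.86e-05+0.000195] = 6.359, so f = 0.02473.
ΔP = f(L/D_h)(ρV²/2) = 0.02473·6.302/0.0967·580.8 = 936 Pa.
ΔP = 0.9360 kPa.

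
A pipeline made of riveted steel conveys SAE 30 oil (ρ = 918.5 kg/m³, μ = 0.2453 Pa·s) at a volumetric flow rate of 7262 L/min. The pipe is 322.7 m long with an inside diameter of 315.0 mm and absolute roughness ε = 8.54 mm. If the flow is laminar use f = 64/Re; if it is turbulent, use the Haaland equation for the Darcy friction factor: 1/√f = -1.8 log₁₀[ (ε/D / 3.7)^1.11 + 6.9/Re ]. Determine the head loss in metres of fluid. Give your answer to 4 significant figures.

Q = 7262 L/min = 7262/60000 = 0.121 m³/s.
Cross-sectional area A = πD²/4 = π(0.315)²/4 = 0.07793 m²; mean velocity V = Q/A = 0.121/0.07793 = 1.553 m/s.
Reynolds number Re = ρVD/μ = 918.5 · 1.553 · 0.315 / 0.245 = 1832.
Re < 2300 → laminar flow, so f = 64/Re = 64/1832 = 0.03494 (the turbulent correlation is not needed).
Darcy-Weisbach: ΔP = f(L/D)(ρV²/2) = 0.03494·(322.7/0.315)·(918.5·1.553²/2) = 0.03494·1024·1108 = 3.965e+04 Pa.
Head loss h_f = ΔP/(ρg) = 3.965e+04/(918.5·9.81) = 4.400 m.

h_f ≈ 4.400 m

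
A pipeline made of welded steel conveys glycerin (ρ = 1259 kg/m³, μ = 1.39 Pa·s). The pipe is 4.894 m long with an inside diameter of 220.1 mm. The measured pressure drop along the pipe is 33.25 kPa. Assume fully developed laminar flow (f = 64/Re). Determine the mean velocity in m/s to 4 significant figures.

For laminar flow, f = 64/Re with Re = ρVD/μ, so Darcy-Weisbach reduces to ΔP = 32μLV/D². Solving for V: V = ΔP·D²/(32μL) = 3.325e+04·(0.2201)²/(32·1.39·4.894) = 7.4 m/s.
Check: Re = ρVD/μ = 1259·7.4·0.2201/1.39 = 1475 < 2300, so the laminar assumption holds.

V ≈ 7.400 m/s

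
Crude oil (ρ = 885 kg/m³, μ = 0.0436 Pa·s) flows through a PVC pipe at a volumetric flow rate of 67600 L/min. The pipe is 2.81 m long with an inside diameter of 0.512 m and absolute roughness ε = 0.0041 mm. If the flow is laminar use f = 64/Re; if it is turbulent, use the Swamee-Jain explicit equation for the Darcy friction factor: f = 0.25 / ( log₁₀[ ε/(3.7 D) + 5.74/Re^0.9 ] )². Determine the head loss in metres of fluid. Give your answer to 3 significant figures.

h_f ≈ 0.169 m

Q = 67600 L/min = 67600/60000 = 1.127 m³/s.
Cross-sectional area A = πD²/4 = π(0.512)²/4 = 0.2059 m²; mean velocity V = Q/A = 1.127/0.2059 = 5.472 m/s.
Reynolds number Re = ρVD/μ = 885 · 5.472 · 0.512 / 0.0436 = 5.687e+04.
Re > 4000 → turbulent. Relative roughness ε/D = 4.1e-06/0.512 = 8.01e-06. Swamee-Jain: f = 0.25/(log₁₀[8.01e-06/3.7 + 5.74/5.687e+04^0.9])² = 0.25/(log₁₀[2.16e-06 + 0.000302])² = 0.25/(-3.517)² = 0.02021.
Darcy-Weisbach: ΔP = f(L/D)(ρV²/2) = 0.02021·(2.81/0.512)·(885·5.472²/2) = 0.02021·5.488·1.325e+04 = 1470 Pa.
Head loss h_f = ΔP/(ρg) = 1470/(885·9.81) = 0.169 m.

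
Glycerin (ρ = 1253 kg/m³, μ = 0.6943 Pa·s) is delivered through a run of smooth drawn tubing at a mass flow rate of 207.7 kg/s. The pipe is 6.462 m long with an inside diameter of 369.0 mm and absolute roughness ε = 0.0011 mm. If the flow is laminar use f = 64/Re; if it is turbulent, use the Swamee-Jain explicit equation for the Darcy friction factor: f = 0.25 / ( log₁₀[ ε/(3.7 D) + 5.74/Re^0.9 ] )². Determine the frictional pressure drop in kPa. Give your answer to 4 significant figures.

ΔP ≈ 1.634 kPa

A = πD²/4 = π(0.369)²/4 = 0.1069 m²; mean velocity V = ṁ/(ρA) = 207.7/(1253 · 0.1069) = 1.55 m/s.
Reynolds number Re = ρVD/μ = 1253 · 1.55 · 0.369 / 0.694 = 1032.
Re < 2300 → laminar flow, so f = 64/Re = 64/1032 = 0.062 (the turbulent correlation is not needed).
Darcy-Weisbach: ΔP = f(L/D)(ρV²/2) = 0.062·(6.462/0.369)·(1253·1.55²/2) = 0.062·17.51·1505 = 1634 Pa.
ΔP = 1634 Pa = 1.634 kPa.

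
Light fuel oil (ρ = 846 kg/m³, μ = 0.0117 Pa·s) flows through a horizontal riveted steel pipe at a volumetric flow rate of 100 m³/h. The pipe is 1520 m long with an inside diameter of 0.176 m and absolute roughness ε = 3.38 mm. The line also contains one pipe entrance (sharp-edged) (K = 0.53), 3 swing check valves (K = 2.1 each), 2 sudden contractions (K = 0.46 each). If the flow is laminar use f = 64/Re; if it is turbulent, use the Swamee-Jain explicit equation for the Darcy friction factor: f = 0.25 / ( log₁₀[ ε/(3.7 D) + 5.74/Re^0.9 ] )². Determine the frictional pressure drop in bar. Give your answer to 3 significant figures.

Q = 100 m³/h = 100/3600 = 0.02778 m³/s.
Cross-sectional area A = πD²/4 = π(0.176)²/4 = 0.02433 m²; mean velocity V = Q/A = 0.02778/0.02433 = 1.142 m/s.
Reynolds number Re = ρVD/μ = 846 · 1.142 · 0.176 / 0.0117 = 1.453e+04.
Re > 4000 → turbulent. Relative roughness ε/D = 0.00338/0.176 = 0.0192. Swamee-Jain: f = 0.25/(log₁₀[0.0192/3.7 + 5.74/1.453e+04^0.9])² = 0.25/(log₁₀[0.00519 + 0.00103])² = 0.25/(-2.206)² = 0.05136.
Total minor-loss coefficient ΣK = 1·0.53 + 3·2.1 + 2·0.46 = 7.75.
ΔP = [f·L/D + ΣK]·(ρV²/2) = [0.05136·1520/0.176 + 7.75]·(846·1.142²/2) = [443.6 + 7.75]·551.4 = 2.489e+05 Pa.
ΔP = 2.489e+05 Pa = 2.49 bar.

ΔP ≈ 2.49 bar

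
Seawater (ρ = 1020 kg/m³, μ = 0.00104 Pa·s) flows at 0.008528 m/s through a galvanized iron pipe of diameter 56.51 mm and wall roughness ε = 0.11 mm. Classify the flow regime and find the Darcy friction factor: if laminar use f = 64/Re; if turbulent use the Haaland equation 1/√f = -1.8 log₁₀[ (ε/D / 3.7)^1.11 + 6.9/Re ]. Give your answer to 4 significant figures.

Re = ρVD/μ = 1020·0.008528·0.05651/0.00104 = 472.6.
Re < 2300 → laminar, so f = 64/Re = 0.1354 (roughness is irrelevant in laminar flow).

f ≈ 0.1354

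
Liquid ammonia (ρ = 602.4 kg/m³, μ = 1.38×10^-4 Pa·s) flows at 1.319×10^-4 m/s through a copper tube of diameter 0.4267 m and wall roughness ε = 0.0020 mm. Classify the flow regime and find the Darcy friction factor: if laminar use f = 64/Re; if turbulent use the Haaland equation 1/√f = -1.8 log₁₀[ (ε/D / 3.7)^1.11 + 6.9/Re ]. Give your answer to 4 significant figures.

f ≈ 0.2605

Re = ρVD/μ = 602.4·0.0001319·0.4267/0.000138 = 245.7.
Re < 2300 → laminar, so f = 64/Re = 0.2605 (roughness is irrelevant in laminar flow).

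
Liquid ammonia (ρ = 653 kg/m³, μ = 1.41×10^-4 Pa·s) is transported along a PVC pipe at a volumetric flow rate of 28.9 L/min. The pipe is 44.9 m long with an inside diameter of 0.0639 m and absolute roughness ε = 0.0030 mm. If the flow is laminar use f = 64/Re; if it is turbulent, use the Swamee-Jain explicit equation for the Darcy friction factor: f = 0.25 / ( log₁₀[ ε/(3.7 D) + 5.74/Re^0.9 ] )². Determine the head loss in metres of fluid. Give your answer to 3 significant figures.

Q = 28.9 L/min = 28.9/60000 = 0.0004817 m³/s.
Cross-sectional area A = πD²/4 = π(0.0639)²/4 = 0.003207 m²; mean velocity V = Q/A = 0.0004817/0.003207 = 0.1502 m/s.
Reynolds number Re = ρVD/μ = 653 · 0.1502 · 0.0639 / 0.000141 = 4.445e+04.
Re > 4000 → turbulent. Relative roughness ε/D = 3e-06/0.0639 = 4.69e-05. Swamee-Jain: f = 0.25/(log₁₀[4.69e-05/3.7 + 5.74/4.445e+04^0.9])² = 0.25/(log₁₀[1.27e-05 + 0.000377])² = 0.25/(-3.41)² = 0.0215.
Darcy-Weisbach: ΔP = f(L/D)(ρV²/2) = 0.0215·(44.9/0.0639)·(653·0.1502²/2) = 0.0215·702.7·7.365 = 111.3 Pa.
Head loss h_f = ΔP/(ρg) = 111.3/(653·9.81) = 0.0174 m.

h_f ≈ 0.0174 m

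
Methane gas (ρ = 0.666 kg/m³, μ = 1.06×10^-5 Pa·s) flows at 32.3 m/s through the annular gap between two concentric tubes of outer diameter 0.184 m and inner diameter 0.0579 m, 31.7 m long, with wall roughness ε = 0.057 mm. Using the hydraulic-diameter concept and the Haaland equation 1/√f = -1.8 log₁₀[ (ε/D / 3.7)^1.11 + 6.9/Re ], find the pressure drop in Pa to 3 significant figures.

ΔP ≈ 1570 Pa

Hydraulic diameter D_h = 4A/P = D_o - D_i = 0.184 - 0.0579 = 0.1261 m.
Re = ρVD_h/μ = 0.666·32.3·0.1261/1.06e-05 = 2.559e+05.
ε/D_h = 5.7e-05/0.1261 = 0.000452; Haaland gives 1/√f = -1.8 log₁₀[4.53e-05+2.7e-05] = 7.453, so f = 0.018.
ΔP = f(L/D_h)(ρV²/2) = 0.018·31.7/0.1261·347.4 = 1572 Pa.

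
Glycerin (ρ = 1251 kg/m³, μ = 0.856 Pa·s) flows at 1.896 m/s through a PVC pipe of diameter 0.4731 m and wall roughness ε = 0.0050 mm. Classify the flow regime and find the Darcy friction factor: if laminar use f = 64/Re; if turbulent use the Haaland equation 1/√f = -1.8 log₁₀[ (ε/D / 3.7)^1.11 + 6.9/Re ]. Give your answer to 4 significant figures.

Re = ρVD/μ = 1251·1.896·0.4731/0.856 = 1311.
Re < 2300 → laminar, so f = 64/Re = 0.04882 (roughness is irrelevant in laminar flow).

f ≈ 0.04882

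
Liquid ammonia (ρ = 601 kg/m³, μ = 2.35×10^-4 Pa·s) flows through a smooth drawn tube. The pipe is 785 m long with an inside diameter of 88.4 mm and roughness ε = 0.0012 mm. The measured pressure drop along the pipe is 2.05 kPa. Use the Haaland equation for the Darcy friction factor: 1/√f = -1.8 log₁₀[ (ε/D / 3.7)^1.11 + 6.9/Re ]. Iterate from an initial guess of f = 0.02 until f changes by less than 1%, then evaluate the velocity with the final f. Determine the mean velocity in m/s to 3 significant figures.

V ≈ 0.189 m/s

Rearranging Darcy-Weisbach: V = √(2·ΔP·D/(f·L·ρ)). With ε/D = 1.2e-06/0.0884 = 1.36e-05, iterate starting from f = 0.02:
  f = 0.02 → V = √(2·2050·0.0884/(0.02·785·601)) = 0.196 m/s; Re = ρVD/μ = 4.431e+04; f → 0.02132
  f = 0.02132 → V = 0.1898 m/s; Re = 4.292e+04; f → 0.02147
Converged (Δf/f < 1%). With the final f = 0.02147: V = √(2·2050·0.0884/(0.02147·785·601)) = 0.1891 m/s.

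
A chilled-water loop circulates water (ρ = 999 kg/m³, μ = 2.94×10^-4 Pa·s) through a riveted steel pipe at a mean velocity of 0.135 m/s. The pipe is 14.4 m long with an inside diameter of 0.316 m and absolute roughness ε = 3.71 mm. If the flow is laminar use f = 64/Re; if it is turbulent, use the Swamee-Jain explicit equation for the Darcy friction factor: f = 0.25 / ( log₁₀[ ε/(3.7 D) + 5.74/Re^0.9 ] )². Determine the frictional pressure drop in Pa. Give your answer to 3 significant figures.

ΔP ≈ 16.8 Pa

Reynolds number Re = ρVD/μ = 999 · 0.135 · 0.316 / 0.000294 = 1.45e+05.
Re > 4000 → turbulent. Relative roughness ε/D = 0.00371/0.316 = 0.0117. Swamee-Jain: f = 0.25/(log₁₀[0.0117/3.7 + 5.74/1.45e+05^0.9])² = 0.25/(log₁₀[0.00317 + 0.00013])² = 0.25/(-2.481)² = 0.04061.
Darcy-Weisbach: ΔP = f(L/D)(ρV²/2) = 0.04061·(14.4/0.316)·(999·0.135²/2) = 0.04061·45.57·9.103 = 16.85 Pa.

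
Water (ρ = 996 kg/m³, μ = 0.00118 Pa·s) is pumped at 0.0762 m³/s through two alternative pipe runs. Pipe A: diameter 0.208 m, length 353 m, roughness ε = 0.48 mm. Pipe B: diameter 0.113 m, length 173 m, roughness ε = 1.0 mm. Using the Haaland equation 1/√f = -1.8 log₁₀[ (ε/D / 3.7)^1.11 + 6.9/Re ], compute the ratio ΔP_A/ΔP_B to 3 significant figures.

ΔP_A/ΔP_B ≈ 0.0654

Pipe A: V = Q/A = 0.0762/0.03398 = 2.243 m/s; Re = 3.937e+05; ε/D = 0.00231; Haaland → f = 0.02476; ΔP_A = f(L/D)(ρV²/2) = 1.052e+05 Pa.
Pipe B: V = Q/A = 0.0762/0.01003 = 7.598 m/s; Re = 7.247e+05; ε/D = 0.00885; Haaland → f = 0.03654; ΔP_B = f(L/D)(ρV²/2) = 1.608e+06 Pa.
ΔP_A/ΔP_B = 1.052e+05/1.608e+06 = 0.0654.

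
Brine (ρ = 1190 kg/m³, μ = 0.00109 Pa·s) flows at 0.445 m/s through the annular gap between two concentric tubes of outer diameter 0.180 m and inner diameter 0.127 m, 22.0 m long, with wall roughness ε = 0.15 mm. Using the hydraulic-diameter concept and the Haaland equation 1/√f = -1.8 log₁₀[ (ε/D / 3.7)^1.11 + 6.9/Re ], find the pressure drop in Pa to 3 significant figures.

ΔP ≈ 1460 Pa

Hydraulic diameter D_h = 4A/P = D_o - D_i = 0.18 - 0.127 = 0.053 m.
Re = ρVD_h/μ = 1190·0.445·0.053/0.00109 = 2.575e+04.
ε/D_h = 0.00015/0.053 = 0.00283; Haaland gives 1/√f = -1.8 log₁₀[0.000347+0.000268] = 5.78, so f = 0.02994.
ΔP = f(L/D_h)(ρV²/2) = 0.02994·22/0.053·117.8 = 1464 Pa.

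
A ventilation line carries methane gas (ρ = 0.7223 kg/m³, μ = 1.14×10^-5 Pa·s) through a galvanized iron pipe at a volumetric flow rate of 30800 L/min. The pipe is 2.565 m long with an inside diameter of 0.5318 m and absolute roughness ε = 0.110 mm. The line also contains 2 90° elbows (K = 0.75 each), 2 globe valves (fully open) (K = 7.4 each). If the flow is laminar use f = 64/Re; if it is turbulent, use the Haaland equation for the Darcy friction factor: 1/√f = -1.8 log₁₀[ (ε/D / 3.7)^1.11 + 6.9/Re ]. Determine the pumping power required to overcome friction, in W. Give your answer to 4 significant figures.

Q = 30800 L/min = 30800/60000 = 0.5133 m³/s.
Cross-sectional area A = πD²/4 = π(0.5318)²/4 = 0.2221 m²; mean velocity V = Q/A = 0.5133/0.2221 = 2.311 m/s.
Reynolds number Re = ρVD/μ = 0.7223 · 2.311 · 0.5318 / 1.14e-05 = 7.787e+04.
Re > 4000 → turbulent. Relative roughness ε/D = 0.00011/0.5318 = 0.000207. Haaland: 1/√f = -1.8 log₁₀[(0.000207/3.7)^1.11 + 6.9/7.787e+04] = -1.8 log₁₀[1.9e-05 + 8.86e-05] = 7.142, so f = 0.0196.
Total minor-loss coefficient ΣK = 2·0.75 + 2·7.4 = 16.3.
ΔP = [f·L/D + ΣK]·(ρV²/2) = [0.0196·2.565/0.5318 + 16.3]·(0.7223·2.311²/2) = [0.09455 + 16.3]·1.929 = 31.62 Pa.
Pumping power P = QΔP = 0.5133·31.62 = 16.234 W = 16.23 W.

P ≈ 16.23 W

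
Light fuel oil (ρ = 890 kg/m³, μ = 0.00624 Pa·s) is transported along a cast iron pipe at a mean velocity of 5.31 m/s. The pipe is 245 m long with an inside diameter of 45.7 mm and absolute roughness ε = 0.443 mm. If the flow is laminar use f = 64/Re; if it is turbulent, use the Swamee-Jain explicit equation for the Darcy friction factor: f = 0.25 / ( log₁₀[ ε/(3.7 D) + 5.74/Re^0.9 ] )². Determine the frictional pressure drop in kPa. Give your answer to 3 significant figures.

Reynolds number Re = ρVD/μ = 890 · 5.31 · 0.0457 / 0.00624 = 3.461e+04.
Re > 4000 → turbulent. Relative roughness ε/D = 0.000443/0.0457 = 0.00969. Swamee-Jain: f = 0.25/(log₁₀[0.00969/3.7 + 5.74/3.461e+04^0.9])² = 0.25/(log₁₀[0.00262 + 0.000472])² = 0.25/(-2.51)² = 0.03969.
Darcy-Weisbach: ΔP = f(L/D)(ρV²/2) = 0.03969·(245/0.0457)·(890·5.31²/2) = 0.03969·5361·1.255e+04 = 2.67e+06 Pa.
ΔP = 2.67e+06 Pa = 2670 kPa.

ΔP ≈ 2670 kPa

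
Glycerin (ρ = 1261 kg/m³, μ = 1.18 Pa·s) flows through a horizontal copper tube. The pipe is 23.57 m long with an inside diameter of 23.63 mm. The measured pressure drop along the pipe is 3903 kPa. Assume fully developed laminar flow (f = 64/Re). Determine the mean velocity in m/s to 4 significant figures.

For laminar flow, f = 64/Re with Re = ρVD/μ, so Darcy-Weisbach reduces to ΔP = 32μLV/D². Solving for V: V = ΔP·D²/(32μL) = 3.903e+06·(0.02363)²/(32·1.18·23.57) = 2.449 m/s.
Check: Re = ρVD/μ = 1261·2.449·0.02363/1.18 = 61.83 < 2300, so the laminar assumption holds.

V ≈ 2.449 m/s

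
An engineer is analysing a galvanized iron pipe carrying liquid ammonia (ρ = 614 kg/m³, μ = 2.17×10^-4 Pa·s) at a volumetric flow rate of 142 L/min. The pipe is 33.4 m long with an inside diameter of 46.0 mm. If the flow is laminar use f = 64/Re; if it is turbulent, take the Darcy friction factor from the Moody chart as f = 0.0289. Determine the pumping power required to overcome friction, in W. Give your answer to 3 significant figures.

P ≈ 30.9 W

Q = 142 L/min = 142/60000 = 0.002367 m³/s.
Cross-sectional area A = πD²/4 = π(0.046)²/4 = 0.001662 m²; mean velocity V = Q/A = 0.002367/0.001662 = 1.424 m/s.
Reynolds number Re = ρVD/μ = 614 · 1.424 · 0.046 / 0.000217 = 1.854e+05.
Re > 4000 → turbulent; use the Moody-chart value f = 0.0289.
Darcy-Weisbach: ΔP = f(L/D)(ρV²/2) = 0.0289·(33.4/0.046)·(614·1.424²/2) = 0.0289·726.1·622.6 = 1.306e+04 Pa.
Pumping power P = QΔP = 0.002367·1.306e+04 = 30.92 W = 30.9 W.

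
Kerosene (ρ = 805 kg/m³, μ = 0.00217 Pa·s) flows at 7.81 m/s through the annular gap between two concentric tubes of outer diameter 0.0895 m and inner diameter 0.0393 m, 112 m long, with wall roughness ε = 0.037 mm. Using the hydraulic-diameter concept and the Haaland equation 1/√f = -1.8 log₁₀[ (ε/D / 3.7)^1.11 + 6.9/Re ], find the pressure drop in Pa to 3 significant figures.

Hydraulic diameter D_h = 4A/P = D_o - D_i = 0.0895 - 0.0393 = 0.0502 m.
Re = ρVD_h/μ = 805·7.81·0.0502/0.00217 = 1.454e+05.
ε/D_h = 3.7e-05/0.0502 = 0.000737; Haaland gives 1/√f = -1.8 log₁₀[7.8e-05+4.74e-05] = 7.023, so f = 0.02028.
ΔP = f(L/D_h)(ρV²/2) = 0.02028·112/0.0502·2.455e+04 = 1.111e+06 Pa.

ΔP ≈ 1.11×10^6 Pa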